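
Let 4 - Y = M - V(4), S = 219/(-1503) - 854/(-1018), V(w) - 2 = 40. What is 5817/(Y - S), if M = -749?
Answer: 1483387353/202555385 ≈ 7.3234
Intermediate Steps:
V(w) = 42 (V(w) = 2 + 40 = 42)
S = 176770/255009 (S = 219*(-1/1503) - 854*(-1/1018) = -73/501 + 427/509 = 176770/255009 ≈ 0.69319)
Y = 795 (Y = 4 - (-749 - 1*42) = 4 - (-749 - 42) = 4 - 1*(-791) = 4 + 791 = 795)
5817/(Y - S) = 5817/(795 - 1*176770/255009) = 5817/(795 - 176770/255009) = 5817/(202555385/255009) = 5817*(255009/202555385) = 1483387353/202555385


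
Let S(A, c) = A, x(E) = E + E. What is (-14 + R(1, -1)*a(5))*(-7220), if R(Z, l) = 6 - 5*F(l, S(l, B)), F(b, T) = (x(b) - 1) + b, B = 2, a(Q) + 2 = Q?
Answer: -462080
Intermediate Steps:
a(Q) = -2 + Q
x(E) = 2*E
F(b, T) = -1 + 3*b (F(b, T) = (2*b - 1) + b = (-1 + 2*b) + b = -1 + 3*b)
R(Z, l) = 11 - 15*l (R(Z, l) = 6 - 5*(-1 + 3*l) = 6 + (5 - 15*l) = 11 - 15*l)
(-14 + R(1, -1)*a(5))*(-7220) = (-14 + (11 - 15*(-1))*(-2 + 5))*(-7220) = (-14 + (11 + 15)*3)*(-7220) = (-14 + 26*3)*(-7220) = (-14 + 78)*(-7220) = 64*(-7220) = -462080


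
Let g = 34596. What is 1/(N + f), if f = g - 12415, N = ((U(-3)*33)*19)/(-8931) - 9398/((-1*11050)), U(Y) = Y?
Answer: 1265225/28065298271 ≈ 4.5081e-5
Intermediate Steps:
N = 1342546/1265225 (N = (-3*33*19)/(-8931) - 9398/((-1*11050)) = -99*19*(-1/8931) - 9398/(-11050) = -1881*(-1/8931) - 9398*(-1/11050) = 627/2977 + 4699/5525 = 1342546/1265225 ≈ 1.0611)
f = 22181 (f = 34596 - 12415 = 22181)
1/(N + f) = 1/(1342546/1265225 + 22181) = 1/(28065298271/1265225) = 1265225/28065298271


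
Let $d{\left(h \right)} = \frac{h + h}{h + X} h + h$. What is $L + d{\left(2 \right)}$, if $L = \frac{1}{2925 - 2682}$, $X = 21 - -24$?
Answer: $\frac{24833}{11421} \approx 2.1743$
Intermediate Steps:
$X = 45$ ($X = 21 + 24 = 45$)
$d{\left(h \right)} = h + \frac{2 h^{2}}{45 + h}$ ($d{\left(h \right)} = \frac{h + h}{h + 45} h + h = \frac{2 h}{45 + h} h + h = \frac{2 h^{2}}{45 + h} + h = h + \frac{2 h^{2}}{45 + h}$)
$L = \frac{1}{243} \approx 0.0041152$
$L + d{\left(2 \right)} = \frac{1}{243} + 3 \cdot 2 \frac{1}{45 + 2} \left(15 + 2\right) = \frac{1}{243} + 3 \cdot 2 \cdot \frac{1}{47} \cdot 17 = \frac{1}{243} + \frac{102}{47} = \frac{24833}{11421}$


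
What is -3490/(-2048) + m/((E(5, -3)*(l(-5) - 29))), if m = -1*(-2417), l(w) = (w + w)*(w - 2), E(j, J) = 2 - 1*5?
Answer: -2260373/125952 ≈ -17.946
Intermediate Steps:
E(j, J) = -3 (E(j, J) = 2 - 5 = -3)
l(w) = 2*w*(-2 + w) (l(w) = (2*w)*(-2 + w) = 2*w*(-2 + w))
m = 2417
-3490/(-2048) + m/((E(5, -3)*(l(-5) - 29))) = -3490/(-2048) + 2417/((-3*(2*(-5)*(-2 - 5) - 29))) = -3490*(-1/2048) + 2417/((-3*(2*(-5)*(-7) - 29))) = 1745/1024 + 2417/((-3*(70 - 29))) = 1745/1024 + 2417/((-3*41)) = 1745/1024 + 2417/(-123) = 1745/1024 + 2417*(-1/123) = 1745/1024 - 2417/123 = -2260373/125952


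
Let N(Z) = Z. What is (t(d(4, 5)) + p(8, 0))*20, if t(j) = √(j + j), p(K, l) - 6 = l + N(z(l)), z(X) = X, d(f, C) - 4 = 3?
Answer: 120 + 20*√14 ≈ 194.83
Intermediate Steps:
d(f, C) = 7 (d(f, C) = 4 + 3 = 7)
p(K, l) = 6 + 2*l (p(K, l) = 6 + (l + l) = 6 + 2*l)
t(j) = √2*√j (t(j) = √(2*j) = √2*√j)
(t(d(4, 5)) + p(8, 0))*20 = (√2*√7 + (6 + 2*0))*20 = (√14 + (6 + 0))*20 = (√14 + 6)*20 = (6 + √14)*20 = 120 + 20*√14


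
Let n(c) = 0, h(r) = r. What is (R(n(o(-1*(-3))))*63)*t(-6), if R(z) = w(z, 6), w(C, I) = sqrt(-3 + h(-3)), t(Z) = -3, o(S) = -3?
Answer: -189*I*sqrt(6) ≈ -462.95*I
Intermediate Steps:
w(C, I) = I*sqrt(6) (w(C, I) = sqrt(-3 - 3) = sqrt(-6) = I*sqrt(6))
R(z) = I*sqrt(6)
(R(n(o(-1*(-3))))*63)*t(-6) = ((I*sqrt(6))*63)*(-3) = (63*I*sqrt(6))*(-3) = -189*I*sqrt(6)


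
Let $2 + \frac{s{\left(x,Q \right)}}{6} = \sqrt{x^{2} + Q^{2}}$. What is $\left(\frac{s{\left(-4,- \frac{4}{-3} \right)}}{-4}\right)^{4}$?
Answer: $3841 - 1176 \sqrt{10} \approx 122.16$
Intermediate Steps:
$s{\left(x,Q \right)} = -12 + 6 \sqrt{Q^{2} + x^{2}}$ ($s{\left(x,Q \right)} = -12 + 6 \sqrt{x^{2} + Q^{2}} = -12 + 6 \sqrt{Q^{2} + x^{2}}$)
$\left(\frac{s{\left(-4,- \frac{4}{-3} \right)}}{-4}\right)^{4} = \left(\frac{-12 + 6 \sqrt{\left(- \frac{4}{-3}\right)^{2} + \left(-4\right)^{2}}}{-4}\right)^{4} = \left(\left(-12 + 6 \sqrt{\left(\left(-4\right) \left(- \frac{1}{3}\right)\right)^{2} + 16}\right) \left(- \frac{1}{4}\right)\right)^{4} = \left(\left(-12 + 6 \sqrt{\left(\frac{4}{3}\right)^{2} + 16}\right) \left(- \frac{1}{4}\right)\right)^{4} = \left(\left(-12 + 6 \sqrt{\frac{16}{9} + 16}\right) \left(- \frac{1}{4}\right)\right)^{4} = \left(\left(-12 + 6 \sqrt{\frac{160}{9}}\right) \left(- \frac{1}{4}\right)\right)^{4} = \left(\left(-12 + 6 \frac{4 \sqrt{10}}{3}\right) \left(- \frac{1}{4}\right)\right)^{4} = \left(\left(-12 + 8 \sqrt{10}\right) \left(- \frac{1}{4}\right)\right)^{4} = \left(3 - 2 \sqrt{10}\right)^{4}$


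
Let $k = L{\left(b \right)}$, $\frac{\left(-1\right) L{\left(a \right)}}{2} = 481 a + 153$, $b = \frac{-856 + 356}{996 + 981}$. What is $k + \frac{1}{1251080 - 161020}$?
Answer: $- \frac{135126015743}{2155048620} \approx -62.702$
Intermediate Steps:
$b = - \frac{500}{1977} \approx -0.25291$
$L{\left(a \right)} = -306 - 962 a$ ($L{\left(a \right)} = - 2 \left(481 a + 153\right) = - 2 \left(153 + 481 a\right) = -306 - 962 a$)
$k = - \frac{123962}{1977}$ ($k = -306 - - \frac{481000}{1977} = -306 + \frac{481000}{1977} = - \frac{123962}{1977} \approx -62.702$)
$k + \frac{1}{1251080 - 161020} = - \frac{123962}{1977} + \frac{1}{1251080 - 161020} = - \frac{123962}{1977} + \frac{1}{1090060} = - \frac{135126015743}{2155048620}$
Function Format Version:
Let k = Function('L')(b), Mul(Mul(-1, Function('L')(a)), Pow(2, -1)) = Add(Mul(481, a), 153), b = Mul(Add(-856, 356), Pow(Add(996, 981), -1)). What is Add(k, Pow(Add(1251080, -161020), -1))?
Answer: Rational(-135126015743, 2155048620) ≈ -62.702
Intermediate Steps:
b = Rational(-500, 1977) (b = Mul(-500, Pow(1977, -1)) = Mul(-500, Rational(1, 1977)) = Rational(-500, 1977) ≈ -0.25291)
Function('L')(a) = Add(-306, Mul(-962, a)) (Function('L')(a) = Mul(-2, Add(Mul(481, a), 153)) = Mul(-2, Add(153, Mul(481, a))) = Add(-306, Mul(-962, a)))
k = Rational(-123962, 1977) (k = Add(-306, Mul(-962, Rational(-500, 1977))) = Add(-306, Rational(481000, 1977)) = Rational(-123962, 1977) ≈ -62.702)
Add(k, Pow(Add(1251080, -161020), -1)) = Add(Rational(-123962, 1977), Pow(Add(1251080, -161020), -1)) = Add(Rational(-123962, 1977), Pow(1090060, -1)) = Add(Rational(-123962, 1977), Rational(1, 1090060)) = Rational(-135126015743, 2155048620)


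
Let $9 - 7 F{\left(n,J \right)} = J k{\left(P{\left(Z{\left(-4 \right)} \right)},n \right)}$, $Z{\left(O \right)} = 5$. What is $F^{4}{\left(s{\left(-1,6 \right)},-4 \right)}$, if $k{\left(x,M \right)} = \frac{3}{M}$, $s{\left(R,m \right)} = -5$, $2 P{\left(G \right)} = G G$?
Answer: $\frac{1185921}{1500625} \approx 0.79029$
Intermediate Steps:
$P{\left(G \right)} = \frac{G^{2}}{2}$ ($P{\left(G \right)} = \frac{G G}{2} = \frac{G^{2}}{2}$)
$F{\left(n,J \right)} = \frac{9}{7} - \frac{3 J}{7 n}$ ($F{\left(n,J \right)} = \frac{9}{7} - \frac{J \frac{3}{n}}{7} = \frac{9}{7} - \frac{3 J \frac{1}{n}}{7} = \frac{9}{7} - \frac{3 J}{7 n}$)
$F^{4}{\left(s{\left(-1,6 \right)},-4 \right)} = \left(\frac{3 \left(\left(-1\right) \left(-4\right) + 3 \left(-5\right)\right)}{7 \left(-5\right)}\right)^{4} = \left(\frac{3}{7} \left(- \frac{1}{5}\right) \left(4 - 15\right)\right)^{4} = \left(\frac{3}{7} \left(- \frac{1}{5}\right) \left(-11\right)\right)^{4} = \left(\frac{33}{35}\right)^{4} = \frac{1185921}{1500625}$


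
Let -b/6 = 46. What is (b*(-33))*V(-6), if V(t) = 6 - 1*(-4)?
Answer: 91080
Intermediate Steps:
b = -276 (b = -6*46 = -276)
V(t) = 10 (V(t) = 6 + 4 = 10)
(b*(-33))*V(-6) = -276*(-33)*10 = 9108*10 = 91080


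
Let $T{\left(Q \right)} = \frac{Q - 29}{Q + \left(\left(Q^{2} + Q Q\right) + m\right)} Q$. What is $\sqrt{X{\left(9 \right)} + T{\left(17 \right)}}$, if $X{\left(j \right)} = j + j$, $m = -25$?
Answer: $\frac{2 \sqrt{39805}}{95} \approx 4.2002$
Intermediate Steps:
$X{\left(j \right)} = 2 j$
$T{\left(Q \right)} = \frac{Q \left(-29 + Q\right)}{-25 + Q + 2 Q^{2}}$ ($T{\left(Q \right)} = \frac{Q - 29}{Q - \left(25 - Q^{2} - Q Q\right)} Q = \frac{-29 + Q}{Q + \left(\left(Q^{2} + Q^{2}\right) - 25\right)} Q = \frac{-29 + Q}{Q + \left(2 Q^{2} - 25\right)} Q = \frac{-29 + Q}{Q + \left(-25 + 2 Q^{2}\right)} Q = \frac{-29 + Q}{-25 + Q + 2 Q^{2}} Q = \frac{Q \left(-29 + Q\right)}{-25 + Q + 2 Q^{2}}$)
$\sqrt{X{\left(9 \right)} + T{\left(17 \right)}} = \sqrt{2 \cdot 9 + \frac{17 \left(-29 + 17\right)}{-25 + 17 + 2 \cdot 17^{2}}} = \sqrt{18 + 17 \frac{1}{-25 + 17 + 2 \cdot 289} \left(-12\right)} = \sqrt{18 + 17 \frac{1}{-25 + 17 + 578} \left(-12\right)} = \sqrt{18 + 17 \cdot \frac{1}{570} \left(-12\right)} = \sqrt{18 - \frac{34}{95}} = \sqrt{\frac{1676}{95}} = \frac{2 \sqrt{39805}}{95}$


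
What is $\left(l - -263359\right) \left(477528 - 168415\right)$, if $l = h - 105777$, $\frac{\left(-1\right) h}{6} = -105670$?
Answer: $244694469026$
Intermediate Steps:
$h = 634020$ ($h = \left(-6\right) \left(-105670\right) = 634020$)
$l = 528243$ ($l = 634020 - 105777 = 528243$)
$\left(l - -263359\right) \left(477528 - 168415\right) = \left(528243 - -263359\right) \left(477528 - 168415\right) = \left(528243 + 263359\right) 309113 = 791602 \cdot 309113 = 244694469026$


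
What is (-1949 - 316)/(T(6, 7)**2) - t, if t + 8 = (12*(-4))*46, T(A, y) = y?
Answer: 106319/49 ≈ 2169.8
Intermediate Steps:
t = -2216 (t = -8 + (12*(-4))*46 = -8 - 48*46 = -8 - 2208 = -2216)
(-1949 - 316)/(T(6, 7)**2) - t = (-1949 - 316)/(7**2) - 1*(-2216) = -2265/49 + 2216 = 106319/49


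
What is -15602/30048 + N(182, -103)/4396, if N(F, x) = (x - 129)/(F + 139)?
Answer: -305877819/588905744 ≈ -0.51940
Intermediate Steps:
N(F, x) = (-129 + x)/(139 + F)
-15602/30048 + N(182, -103)/4396 = -15602/30048 + ((-129 - 103)/(139 + 182))/4396 = -15602*1/30048 + (-232/321)*(1/4396) = -7801/15024 + ((1/321)*(-232))*(1/4396) = -7801/15024 - 232/321*1/4396 = -7801/15024 - 58/352779 = -305877819/588905744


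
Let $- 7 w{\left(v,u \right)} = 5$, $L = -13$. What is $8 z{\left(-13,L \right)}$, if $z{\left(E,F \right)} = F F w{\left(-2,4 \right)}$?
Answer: $- \frac{6760}{7} \approx -965.71$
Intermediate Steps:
$w{\left(v,u \right)} = - \frac{5}{7}$ ($w{\left(v,u \right)} = \left(- \frac{1}{7}\right) 5 = - \frac{5}{7}$)
$z{\left(E,F \right)} = - \frac{5 F^{2}}{7}$ ($z{\left(E,F \right)} = F F \left(- \frac{5}{7}\right) = F^{2} \left(- \frac{5}{7}\right) = - \frac{5 F^{2}}{7}$)
$8 z{\left(-13,L \right)} = 8 \left(- \frac{5 \left(-13\right)^{2}}{7}\right) = 8 \left(\left(- \frac{5}{7}\right) 169\right) = 8 \left(- \frac{845}{7}\right) = - \frac{6760}{7}$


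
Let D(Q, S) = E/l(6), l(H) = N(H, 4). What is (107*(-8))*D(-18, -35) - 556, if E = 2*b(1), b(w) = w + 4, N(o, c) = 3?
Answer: -10228/3 ≈ -3409.3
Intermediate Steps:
l(H) = 3
b(w) = 4 + w
E = 10 (E = 2*(4 + 1) = 2*5 = 10)
D(Q, S) = 10/3
(107*(-8))*D(-18, -35) - 556 = (107*(-8))*(10/3) - 556 = -856*10/3 - 556 = -8560/3 - 556 = -10228/3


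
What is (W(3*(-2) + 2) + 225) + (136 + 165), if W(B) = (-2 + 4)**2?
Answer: 530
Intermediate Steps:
W(B) = 4 (W(B) = 2**2 = 4)
(W(3*(-2) + 2) + 225) + (136 + 165) = (4 + 225) + (136 + 165) = 229 + 301 = 530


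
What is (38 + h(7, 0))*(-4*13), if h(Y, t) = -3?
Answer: -1820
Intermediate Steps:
(38 + h(7, 0))*(-4*13) = (38 - 3)*(-4*13) = 35*(-52) = -1820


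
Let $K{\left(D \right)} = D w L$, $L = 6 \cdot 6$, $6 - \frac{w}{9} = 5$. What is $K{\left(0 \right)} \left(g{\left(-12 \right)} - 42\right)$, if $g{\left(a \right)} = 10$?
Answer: $0$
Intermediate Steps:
$w = 9$ ($w = 54 - 45 = 9$)
$L = 36$
$K{\left(D \right)} = 324 D$ ($K{\left(D \right)} = D 9 \cdot 36 = 9 D 36 = 324 D$)
$K{\left(0 \right)} \left(g{\left(-12 \right)} - 42\right) = 324 \cdot 0 \left(10 - 42\right) = 0 \left(-32\right) = 0$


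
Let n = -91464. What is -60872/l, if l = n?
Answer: 7609/11433 ≈ 0.66553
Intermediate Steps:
l = -91464
-60872/l = -60872/(-91464) = -60872*(-1/91464) = 7609/11433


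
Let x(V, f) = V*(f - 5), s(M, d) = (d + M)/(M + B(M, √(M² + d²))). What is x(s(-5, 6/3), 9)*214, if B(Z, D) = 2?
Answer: 856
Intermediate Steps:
s(M, d) = (M + d)/(2 + M) (s(M, d) = (d + M)/(M + 2) = (M + d)/(2 + M))
x(V, f) = V*(-5 + f)
x(s(-5, 6/3), 9)*214 = (((-5 + 6/3)/(2 - 5))*(-5 + 9))*214 = (((-5 + 6*(⅓))/(-3))*4)*214 = (-(-5 + 2)/3*4)*214 = (-⅓*(-3)*4)*214 = (1*4)*214 = 4*214 = 856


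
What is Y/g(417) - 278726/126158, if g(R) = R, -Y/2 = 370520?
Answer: -46802176531/26303943 ≈ -1779.3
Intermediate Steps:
Y = -741040 (Y = -2*370520 = -741040)
Y/g(417) - 278726/126158 = -741040/417 - 278726/126158 = -741040*1/417 - 278726*1/126158 = -741040/417 - 139363/63079 = -46802176531/26303943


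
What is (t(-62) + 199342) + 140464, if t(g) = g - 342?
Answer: 339402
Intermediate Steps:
t(g) = -342 + g
(t(-62) + 199342) + 140464 = ((-342 - 62) + 199342) + 140464 = (-404 + 199342) + 140464 = 198938 + 140464 = 339402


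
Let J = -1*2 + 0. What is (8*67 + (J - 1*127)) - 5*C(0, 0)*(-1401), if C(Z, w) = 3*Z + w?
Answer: 407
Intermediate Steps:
J = -2 (J = -2 + 0 = -2)
C(Z, w) = w + 3*Z
(8*67 + (J - 1*127)) - 5*C(0, 0)*(-1401) = (8*67 + (-2 - 1*127)) - 5*(0 + 3*0)*(-1401) = (536 + (-2 - 127)) - 5*(0 + 0)*(-1401) = (536 - 129) - 5*0*(-1401) = 407 + 0*(-1401) = 407 + 0 = 407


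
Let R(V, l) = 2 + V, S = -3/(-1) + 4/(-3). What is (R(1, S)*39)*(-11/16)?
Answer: -1287/16 ≈ -80.438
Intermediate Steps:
S = 5/3 (S = -3*(-1) + 4*(-⅓) = 3 - 4/3 = 5/3 ≈ 1.6667)
(R(1, S)*39)*(-11/16) = ((2 + 1)*39)*(-11/16) = (3*39)*(-11*1/16) = 117*(-11/16) = -1287/16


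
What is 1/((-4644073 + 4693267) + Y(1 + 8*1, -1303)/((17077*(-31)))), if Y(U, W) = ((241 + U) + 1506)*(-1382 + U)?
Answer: 529387/26045075066 ≈ 2.0326e-5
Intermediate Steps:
Y(U, W) = (-1382 + U)*(1747 + U) (Y(U, W) = (1747 + U)*(-1382 + U) = (-1382 + U)*(1747 + U))
1/((-4644073 + 4693267) + Y(1 + 8*1, -1303)/((17077*(-31)))) = 1/((-4644073 + 4693267) + (-2414354 + (1 + 8*1)**2 + 365*(1 + 8*1))/((17077*(-31)))) = 1/(49194 + (-2414354 + (1 + 8)**2 + 365*(1 + 8))/(-529387)) = 1/(49194 + (-2414354 + 9**2 + 365*9)*(-1/529387)) = 1/(49194 + (-2414354 + 81 + 3285)*(-1/529387)) = 1/(49194 - 2410988*(-1/529387)) = 1/(49194 + 2410988/529387) = 1/(26045075066/529387) = 529387/26045075066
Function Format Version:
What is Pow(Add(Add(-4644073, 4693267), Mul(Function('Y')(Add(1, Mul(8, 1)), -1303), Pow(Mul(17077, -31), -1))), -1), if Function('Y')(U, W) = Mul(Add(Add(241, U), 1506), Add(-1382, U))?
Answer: Rational(529387, 26045075066) ≈ 2.0326e-5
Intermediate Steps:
Function('Y')(U, W) = Mul(Add(-1382, U), Add(1747, U)) (Function('Y')(U, W) = Mul(Add(1747, U), Add(-1382, U)) = Mul(Add(-1382, U), Add(1747, U)))
Pow(Add(Add(-4644073, 4693267), Mul(Function('Y')(Add(1, Mul(8, 1)), -1303), Pow(Mul(17077, -31), -1))), -1) = Pow(Add(Add(-4644073, 4693267), Mul(Add(-2414354, Pow(Add(1, Mul(8, 1)), 2), Mul(365, Add(1, Mul(8, 1)))), Pow(Mul(17077, -31), -1))), -1) = Pow(Add(49194, Mul(Add(-2414354, Pow(Add(1, 8), 2), Mul(365, Add(1, 8))), Pow(-529387, -1))), -1) = Pow(Add(49194, Mul(Add(-2414354, Pow(9, 2), Mul(365, 9)), Rational(-1, 529387))), -1) = Pow(Add(49194, Mul(Add(-2414354, 81, 3285), Rational(-1, 529387))), -1) = Pow(Add(49194, Mul(-2410988, Rational(-1, 529387))), -1) = Pow(Add(49194, Rational(2410988, 529387)), -1) = Pow(Rational(26045075066, 529387), -1) = Rational(529387, 26045075066)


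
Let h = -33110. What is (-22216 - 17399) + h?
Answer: -72725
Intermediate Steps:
(-22216 - 17399) + h = (-22216 - 17399) - 33110 = -39615 - 33110 = -72725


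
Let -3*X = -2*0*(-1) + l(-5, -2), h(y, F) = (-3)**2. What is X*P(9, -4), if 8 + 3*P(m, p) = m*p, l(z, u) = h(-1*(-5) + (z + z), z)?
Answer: 44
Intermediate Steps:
h(y, F) = 9
l(z, u) = 9
X = -3 (X = -(-2*0*(-1) + 9)/3 = -(0*(-1) + 9)/3 = -(0 + 9)/3 = -1/3*9 = -3)
P(m, p) = -8/3 + m*p/3 (P(m, p) = -8/3 + (m*p)/3 = -8/3 + m*p/3)
X*P(9, -4) = -3*(-8/3 + (1/3)*9*(-4)) = -3*(-8/3 - 12) = -3*(-44/3) = 44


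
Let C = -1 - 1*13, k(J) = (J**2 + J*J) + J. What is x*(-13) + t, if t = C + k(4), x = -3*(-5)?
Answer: -173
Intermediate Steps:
k(J) = J + 2*J**2 (k(J) = (J**2 + J**2) + J = 2*J**2 + J = J + 2*J**2)
C = -14 (C = -1 - 13 = -14)
x = 15
t = 22 (t = -14 + 4*(1 + 2*4) = -14 + 4*(1 + 8) = -14 + 4*9 = -14 + 36 = 22)
x*(-13) + t = 15*(-13) + 22 = -195 + 22 = -173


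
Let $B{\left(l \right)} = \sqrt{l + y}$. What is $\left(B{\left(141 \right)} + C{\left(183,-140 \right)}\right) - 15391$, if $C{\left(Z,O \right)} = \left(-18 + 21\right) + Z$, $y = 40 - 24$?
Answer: $-15205 + \sqrt{157} \approx -15192.0$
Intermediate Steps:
$y = 16$ ($y = 40 - 24 = 16$)
$C{\left(Z,O \right)} = 3 + Z$
$B{\left(l \right)} = \sqrt{16 + l}$ ($B{\left(l \right)} = \sqrt{l + 16} = \sqrt{16 + l}$)
$\left(B{\left(141 \right)} + C{\left(183,-140 \right)}\right) - 15391 = \left(\sqrt{16 + 141} + \left(3 + 183\right)\right) - 15391 = \left(\sqrt{157} + 186\right) - 15391 = \left(186 + \sqrt{157}\right) - 15391 = -15205 + \sqrt{157}$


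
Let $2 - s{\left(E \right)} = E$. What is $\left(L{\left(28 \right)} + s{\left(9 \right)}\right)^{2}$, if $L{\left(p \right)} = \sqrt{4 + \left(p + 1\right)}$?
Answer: $\left(7 - \sqrt{33}\right)^{2} \approx 1.5761$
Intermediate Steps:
$s{\left(E \right)} = 2 - E$
$L{\left(p \right)} = \sqrt{5 + p}$ ($L{\left(p \right)} = \sqrt{4 + \left(1 + p\right)} = \sqrt{5 + p}$)
$\left(L{\left(28 \right)} + s{\left(9 \right)}\right)^{2} = \left(\sqrt{5 + 28} + \left(2 - 9\right)\right)^{2} = \left(\sqrt{33} + \left(2 - 9\right)\right)^{2} = \left(\sqrt{33} - 7\right)^{2} = \left(-7 + \sqrt{33}\right)^{2}$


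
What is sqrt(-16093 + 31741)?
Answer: 4*sqrt(978) ≈ 125.09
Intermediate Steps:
sqrt(-16093 + 31741) = sqrt(15648) = 4*sqrt(978)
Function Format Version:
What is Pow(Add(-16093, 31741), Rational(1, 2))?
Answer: Mul(4, Pow(978, Rational(1, 2))) ≈ 125.09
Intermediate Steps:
Pow(Add(-16093, 31741), Rational(1, 2)) = Pow(15648, Rational(1, 2)) = Mul(4, Pow(978, Rational(1, 2)))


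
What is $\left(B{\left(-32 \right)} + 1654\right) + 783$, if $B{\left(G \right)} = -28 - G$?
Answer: $2441$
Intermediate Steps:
$\left(B{\left(-32 \right)} + 1654\right) + 783 = \left(\left(-28 - -32\right) + 1654\right) + 783 = \left(\left(-28 + 32\right) + 1654\right) + 783 = \left(4 + 1654\right) + 783 = 1658 + 783 = 2441$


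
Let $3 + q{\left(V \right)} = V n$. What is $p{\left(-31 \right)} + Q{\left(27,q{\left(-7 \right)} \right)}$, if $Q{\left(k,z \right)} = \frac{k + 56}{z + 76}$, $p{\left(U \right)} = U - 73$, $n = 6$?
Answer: $- \frac{3141}{31} \approx -101.32$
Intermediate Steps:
$p{\left(U \right)} = -73 + U$
$q{\left(V \right)} = -3 + 6 V$ ($q{\left(V \right)} = -3 + V 6 = -3 + 6 V$)
$Q{\left(k,z \right)} = \frac{56 + k}{76 + z}$
$p{\left(-31 \right)} + Q{\left(27,q{\left(-7 \right)} \right)} = \left(-73 - 31\right) + \frac{56 + 27}{76 + \left(-3 + 6 \left(-7\right)\right)} = -104 + \frac{1}{76 - 45} \cdot 83 = -104 + \frac{1}{31} \cdot 83 = -104 + \frac{83}{31} = - \frac{3141}{31}$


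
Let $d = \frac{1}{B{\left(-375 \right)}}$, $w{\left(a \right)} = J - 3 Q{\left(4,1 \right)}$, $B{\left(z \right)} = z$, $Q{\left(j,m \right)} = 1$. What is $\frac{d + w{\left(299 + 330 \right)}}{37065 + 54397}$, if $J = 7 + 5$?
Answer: $\frac{241}{2449875} \approx 9.8372 \cdot 10^{-5}$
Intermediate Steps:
$J = 12$
$w{\left(a \right)} = 9$ ($w{\left(a \right)} = 12 - 3 = 9$)
$d = - \frac{1}{375}$ ($d = \frac{1}{-375} = - \frac{1}{375} \approx -0.0026667$)
$\frac{d + w{\left(299 + 330 \right)}}{37065 + 54397} = \frac{- \frac{1}{375} + 9}{37065 + 54397} = \frac{3374}{375 \cdot 91462} = \frac{3374}{375} \cdot \frac{1}{91462} = \frac{241}{2449875}$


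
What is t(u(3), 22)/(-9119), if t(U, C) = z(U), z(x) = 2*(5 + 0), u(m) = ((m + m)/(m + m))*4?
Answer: -10/9119 ≈ -0.0010966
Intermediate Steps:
u(m) = 4 (u(m) = ((2*m)/((2*m)))*4 = ((2*m)*(1/(2*m)))*4 = 1*4 = 4)
z(x) = 10 (z(x) = 2*5 = 10)
t(U, C) = 10
t(u(3), 22)/(-9119) = 10/(-9119) = 10*(-1/9119) = -10/9119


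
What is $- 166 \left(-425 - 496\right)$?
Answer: $152886$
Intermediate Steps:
$- 166 \left(-425 - 496\right) = \left(-166\right) \left(-921\right) = 152886$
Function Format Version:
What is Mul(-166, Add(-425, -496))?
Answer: 152886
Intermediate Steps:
Mul(-166, Add(-425, -496)) = Mul(-166, -921) = 152886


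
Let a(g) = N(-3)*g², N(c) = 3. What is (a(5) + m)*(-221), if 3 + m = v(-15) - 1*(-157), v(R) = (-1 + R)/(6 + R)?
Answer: -459017/9 ≈ -51002.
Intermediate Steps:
v(R) = (-1 + R)/(6 + R)
m = 1402/9 (m = -3 + ((-1 - 15)/(6 - 15) - 1*(-157)) = -3 + (-16/(-9) + 157) = -3 + (-⅑*(-16) + 157) = -3 + (16/9 + 157) = -3 + 1429/9 = 1402/9 ≈ 155.78)
a(g) = 3*g²
(a(5) + m)*(-221) = (3*5² + 1402/9)*(-221) = (3*25 + 1402/9)*(-221) = (75 + 1402/9)*(-221) = (2077/9)*(-221) = -459017/9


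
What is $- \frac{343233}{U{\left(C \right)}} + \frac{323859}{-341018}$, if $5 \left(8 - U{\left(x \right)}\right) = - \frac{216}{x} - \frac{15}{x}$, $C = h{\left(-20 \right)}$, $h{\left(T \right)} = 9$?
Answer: $- \frac{1755793268133}{67180546} \approx -26135.0$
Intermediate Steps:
$C = 9$
$U{\left(x \right)} = 8 + \frac{231}{5 x}$ ($U{\left(x \right)} = 8 - \frac{- \frac{216}{x} - \frac{15}{x}}{5} = 8 - \frac{\left(-231\right) \frac{1}{x}}{5} = 8 + \frac{231}{5 x}$)
$- \frac{343233}{U{\left(C \right)}} + \frac{323859}{-341018} = - \frac{343233}{8 + \frac{231}{5 \cdot 9}} + \frac{323859}{-341018} = - \frac{343233}{8 + \frac{231}{5} \cdot \frac{1}{9}} + 323859 \left(- \frac{1}{341018}\right) = - \frac{343233}{8 + \frac{77}{15}} - \frac{323859}{341018} = - \frac{343233}{\frac{197}{15}} - \frac{323859}{341018} = \left(-343233\right) \frac{15}{197} - \frac{323859}{341018} = - \frac{5148495}{197} - \frac{323859}{341018} = - \frac{1755793268133}{67180546}$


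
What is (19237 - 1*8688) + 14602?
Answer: 25151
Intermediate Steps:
(19237 - 1*8688) + 14602 = (19237 - 8688) + 14602 = 10549 + 14602 = 25151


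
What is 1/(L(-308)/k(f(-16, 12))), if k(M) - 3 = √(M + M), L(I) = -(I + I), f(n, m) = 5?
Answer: 3/616 + √10/616 ≈ 0.010004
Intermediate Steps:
L(I) = -2*I
k(M) = 3 + √2*√M (k(M) = 3 + √(M + M) = 3 + √(2*M) = 3 + √2*√M)
1/(L(-308)/k(f(-16, 12))) = 1/((-2*(-308))/(3 + √2*√5)) = 1/(616/(3 + √10)) = 3/616 + √10/616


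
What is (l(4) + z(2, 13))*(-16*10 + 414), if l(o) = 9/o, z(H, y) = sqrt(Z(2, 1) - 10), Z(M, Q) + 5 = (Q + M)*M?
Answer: 1143/2 + 762*I ≈ 571.5 + 762.0*I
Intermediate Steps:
Z(M, Q) = -5 + M*(M + Q) (Z(M, Q) = -5 + (Q + M)*M = -5 + (M + Q)*M = -5 + M*(M + Q))
z(H, y) = 3*I (z(H, y) = sqrt((-5 + 2**2 + 2*1) - 10) = sqrt((-5 + 4 + 2) - 10) = sqrt(1 - 10) = sqrt(-9) = 3*I)
(l(4) + z(2, 13))*(-16*10 + 414) = (9/4 + 3*I)*(-16*10 + 414) = (9*(1/4) + 3*I)*(-160 + 414) = (9/4 + 3*I)*254 = 1143/2 + 762*I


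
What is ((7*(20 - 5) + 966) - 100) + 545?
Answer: 1516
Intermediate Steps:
((7*(20 - 5) + 966) - 100) + 545 = ((7*15 + 966) - 100) + 545 = ((105 + 966) - 100) + 545 = (1071 - 100) + 545 = 971 + 545 = 1516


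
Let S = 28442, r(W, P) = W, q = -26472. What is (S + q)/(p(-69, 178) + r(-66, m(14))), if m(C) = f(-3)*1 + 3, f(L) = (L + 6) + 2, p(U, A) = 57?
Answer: -1970/9 ≈ -218.89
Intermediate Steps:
f(L) = 8 + L (f(L) = (6 + L) + 2 = 8 + L)
m(C) = 8 (m(C) = (8 - 3)*1 + 3 = 5*1 + 3 = 5 + 3 = 8)
(S + q)/(p(-69, 178) + r(-66, m(14))) = (28442 - 26472)/(57 - 66) = 1970/(-9) = 1970*(-⅑) = -1970/9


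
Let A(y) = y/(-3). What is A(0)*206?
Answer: 0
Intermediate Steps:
A(y) = -y/3 (A(y) = y*(-⅓) = -y/3)
A(0)*206 = -⅓*0*206 = 0*206 = 0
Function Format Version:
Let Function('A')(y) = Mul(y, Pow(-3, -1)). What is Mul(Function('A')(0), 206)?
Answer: 0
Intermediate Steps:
Function('A')(y) = Mul(Rational(-1, 3), y) (Function('A')(y) = Mul(y, Rational(-1, 3)) = Mul(Rational(-1, 3), y))
Mul(Function('A')(0), 206) = Mul(Mul(Rational(-1, 3), 0), 206) = Mul(0, 206) = 0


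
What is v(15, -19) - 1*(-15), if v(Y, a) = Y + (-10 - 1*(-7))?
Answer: 27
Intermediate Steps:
v(Y, a) = -3 + Y (v(Y, a) = Y + (-10 + 7) = Y - 3 = -3 + Y)
v(15, -19) - 1*(-15) = (-3 + 15) - 1*(-15) = 12 + 15 = 27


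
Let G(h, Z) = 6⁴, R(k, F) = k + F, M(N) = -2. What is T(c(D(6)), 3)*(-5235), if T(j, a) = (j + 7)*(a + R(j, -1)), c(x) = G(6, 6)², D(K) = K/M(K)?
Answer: -14768589500713290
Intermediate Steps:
R(k, F) = F + k
G(h, Z) = 1296
D(K) = -K/2 (D(K) = K/(-2) = K*(-½) = -K/2)
c(x) = 1679616 (c(x) = 1296² = 1679616)
T(j, a) = (7 + j)*(-1 + a + j) (T(j, a) = (j + 7)*(a + (-1 + j)) = (7 + j)*(-1 + a + j))
T(c(D(6)), 3)*(-5235) = (-7 + 1679616² + 6*1679616 + 7*3 + 3*1679616)*(-5235) = (-7 + 2821109907456 + 10077696 + 21 + 5038848)*(-5235) = 2821125024014*(-5235) = -14768589500713290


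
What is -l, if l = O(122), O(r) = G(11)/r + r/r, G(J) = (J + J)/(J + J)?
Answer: -123/122 ≈ -1.0082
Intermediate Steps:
G(J) = 1 (G(J) = (2*J)/((2*J)) = (2*J)*(1/(2*J)) = 1)
O(r) = 1 + 1/r (O(r) = 1/r + r/r = 1/r + 1 = 1 + 1/r)
l = 123/122 (l = (1 + 122)/122 = (1/122)*123 = 123/122 ≈ 1.0082)
-l = -1*123/122 = -123/122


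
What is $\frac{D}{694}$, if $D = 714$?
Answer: $\frac{357}{347} \approx 1.0288$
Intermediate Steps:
$\frac{D}{694} = \frac{714}{694} = 714 \cdot \frac{1}{694} = \frac{357}{347}$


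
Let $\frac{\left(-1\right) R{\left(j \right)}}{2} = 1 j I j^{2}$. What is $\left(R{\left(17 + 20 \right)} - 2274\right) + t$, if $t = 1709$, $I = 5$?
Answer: $-507095$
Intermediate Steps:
$R{\left(j \right)} = - 10 j^{3}$ ($R{\left(j \right)} = - 2 \cdot 1 j 5 j^{2} = - 2 j 5 j^{2} = - 2 \cdot 5 j j^{2} = - 2 \cdot 5 j^{3} = - 10 j^{3}$)
$\left(R{\left(17 + 20 \right)} - 2274\right) + t = \left(- 10 \left(17 + 20\right)^{3} - 2274\right) + 1709 = \left(- 10 \cdot 37^{3} - 2274\right) + 1709 = \left(\left(-10\right) 50653 - 2274\right) + 1709 = \left(-506530 - 2274\right) + 1709 = -508804 + 1709 = -507095$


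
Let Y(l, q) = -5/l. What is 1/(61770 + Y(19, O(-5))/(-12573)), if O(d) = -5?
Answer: 238887/14756049995 ≈ 1.6189e-5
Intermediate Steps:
1/(61770 + Y(19, O(-5))/(-12573)) = 1/(61770 - 5/19/(-12573)) = 1/(61770 - 5*1/19*(-1/12573)) = 1/(61770 - 5/19*(-1/12573)) = 1/(61770 + 5/238887) = 1/(14756049995/238887) = 238887/14756049995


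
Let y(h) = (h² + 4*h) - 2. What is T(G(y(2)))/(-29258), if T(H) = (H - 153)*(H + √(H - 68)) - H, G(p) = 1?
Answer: 153/29258 + 76*I*√67/14629 ≈ 0.0052293 + 0.042524*I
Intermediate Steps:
y(h) = -2 + h² + 4*h
T(H) = -H + (-153 + H)*(H + √(-68 + H)) (T(H) = (-153 + H)*(H + √(-68 + H)) - H = -H + (-153 + H)*(H + √(-68 + H)))
T(G(y(2)))/(-29258) = (1² - 154*1 - 153*√(-68 + 1) + 1*√(-68 + 1))/(-29258) = (1 - 154 - 153*I*√67 + 1*√(-67))*(-1/29258) = (1 - 154 - 153*I*√67 + 1*(I*√67))*(-1/29258) = (1 - 154 - 153*I*√67 + I*√67)*(-1/29258) = (-153 - 152*I*√67)*(-1/29258) = 153/29258 + 76*I*√67/14629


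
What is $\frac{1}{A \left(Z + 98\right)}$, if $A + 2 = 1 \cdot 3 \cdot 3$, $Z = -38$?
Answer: $\frac{1}{420} \approx 0.002381$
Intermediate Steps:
$A = 7$ ($A = -2 + 1 \cdot 3 \cdot 3 = -2 + 3 \cdot 3 = -2 + 9 = 7$)
$\frac{1}{A \left(Z + 98\right)} = \frac{1}{7 \left(-38 + 98\right)} = \frac{1}{7 \cdot 60} = \frac{1}{420}$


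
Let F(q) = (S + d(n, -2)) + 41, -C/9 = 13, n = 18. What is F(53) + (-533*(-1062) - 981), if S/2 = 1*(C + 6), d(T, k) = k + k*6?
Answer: 564870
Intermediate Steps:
d(T, k) = 7*k (d(T, k) = k + 6*k = 7*k)
C = -117 (C = -9*13 = -117)
S = -222 (S = 2*(1*(-117 + 6)) = 2*(1*(-111)) = 2*(-111) = -222)
F(q) = -195 (F(q) = (-222 + 7*(-2)) + 41 = (-222 - 14) + 41 = -236 + 41 = -195)
F(53) + (-533*(-1062) - 981) = -195 + (-533*(-1062) - 981) = -195 + (566046 - 981) = -195 + 565065 = 564870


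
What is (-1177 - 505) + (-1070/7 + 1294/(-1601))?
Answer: -20572302/11207 ≈ -1835.7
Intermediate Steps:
(-1177 - 505) + (-1070/7 + 1294/(-1601)) = -1682 + (-1070*⅐ + 1294*(-1/1601)) = -1682 + (-1070/7 - 1294/1601) = -1682 - 1722128/11207 = -20572302/11207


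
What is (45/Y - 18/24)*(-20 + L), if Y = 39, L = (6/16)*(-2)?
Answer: -1743/208 ≈ -8.3798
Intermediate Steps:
L = -¾ (L = (6*(1/16))*(-2) = (3/8)*(-2) = -¾ ≈ -0.75000)
(45/Y - 18/24)*(-20 + L) = (45/39 - 18/24)*(-20 - ¾) = (45*(1/39) - 18*1/24)*(-83/4) = (15/13 - ¾)*(-83/4) = (21/52)*(-83/4) = -1743/208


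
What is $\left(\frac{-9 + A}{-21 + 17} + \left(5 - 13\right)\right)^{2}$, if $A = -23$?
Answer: $0$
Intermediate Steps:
$\left(\frac{-9 + A}{-21 + 17} + \left(5 - 13\right)\right)^{2} = \left(\frac{-9 - 23}{-21 + 17} + \left(5 - 13\right)\right)^{2} = \left(- \frac{32}{-4} + \left(5 - 13\right)\right)^{2} = \left(\left(-32\right) \left(- \frac{1}{4}\right) - 8\right)^{2} = \left(8 - 8\right)^{2} = 0^{2} = 0$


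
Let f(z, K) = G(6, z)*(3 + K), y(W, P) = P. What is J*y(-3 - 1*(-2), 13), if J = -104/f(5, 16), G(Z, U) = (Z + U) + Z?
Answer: -1352/323 ≈ -4.1858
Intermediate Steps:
G(Z, U) = U + 2*Z (G(Z, U) = (U + Z) + Z = U + 2*Z)
f(z, K) = (3 + K)*(12 + z) (f(z, K) = (z + 2*6)*(3 + K) = (z + 12)*(3 + K) = (12 + z)*(3 + K) = (3 + K)*(12 + z))
J = -104/323 (J = -104*1/((3 + 16)*(12 + 5)) = -104/(19*17) = -104/323 ≈ -0.32198)
J*y(-3 - 1*(-2), 13) = -104/323*13 = -1352/323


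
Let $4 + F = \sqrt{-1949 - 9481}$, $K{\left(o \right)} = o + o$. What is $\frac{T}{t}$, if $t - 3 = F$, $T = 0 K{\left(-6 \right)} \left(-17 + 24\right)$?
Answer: $0$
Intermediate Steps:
$K{\left(o \right)} = 2 o$
$T = 0$ ($T = 0 \cdot 2 \left(-6\right) \left(-17 + 24\right) = 0 \left(-12\right) 7 = 0 \cdot 7 = 0$)
$F = -4 + 3 i \sqrt{1270}$ ($F = -4 + \sqrt{-1949 - 9481} = -4 + \sqrt{-11430} = -4 + 3 i \sqrt{1270} \approx -4.0 + 106.91 i$)
$t = -1 + 3 i \sqrt{1270}$ ($t = 3 - \left(4 - 3 i \sqrt{1270}\right) = -1 + 3 i \sqrt{1270} \approx -1.0 + 106.91 i$)
$\frac{T}{t} = \frac{0}{-1 + 3 i \sqrt{1270}} = 0$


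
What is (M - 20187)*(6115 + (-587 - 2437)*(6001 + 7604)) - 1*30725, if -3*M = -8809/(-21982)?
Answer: 54761946481382105/65946 ≈ 8.3041e+11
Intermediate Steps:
M = -8809/65946 (M = -(-8809)/(3*(-21982)) = -(-8809)*(-1)/(3*21982) = -⅓*8809/21982 = -8809/65946 ≈ -0.13358)
(M - 20187)*(6115 + (-587 - 2437)*(6001 + 7604)) - 1*30725 = (-8809/65946 - 20187)*(6115 + (-587 - 2437)*(6001 + 7604)) - 1*30725 = -1331260711*(6115 - 3024*13605)/65946 - 30725 = -1331260711*(6115 - 41141520)/65946 - 30725 = -1331260711/65946*(-41135405) - 30725 = 54761948507572955/65946 - 30725 = 54761946481382105/65946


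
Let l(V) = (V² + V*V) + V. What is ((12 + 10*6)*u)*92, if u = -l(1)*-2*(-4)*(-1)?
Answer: 158976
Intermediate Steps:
l(V) = V + 2*V² (l(V) = (V² + V²) + V = 2*V² + V = V + 2*V²)
u = 24 (u = -1*(1 + 2*1)*-2*(-4)*(-1) = -1*(1 + 2)*8*(-1) = -1*3*(-8) = -3*(-8) = -1*(-24) = 24)
((12 + 10*6)*u)*92 = ((12 + 10*6)*24)*92 = ((12 + 60)*24)*92 = (72*24)*92 = 1728*92 = 158976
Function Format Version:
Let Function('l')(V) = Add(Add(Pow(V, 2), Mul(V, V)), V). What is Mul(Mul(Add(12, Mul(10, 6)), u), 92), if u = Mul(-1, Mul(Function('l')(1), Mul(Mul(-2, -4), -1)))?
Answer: 158976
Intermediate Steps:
Function('l')(V) = Add(V, Mul(2, Pow(V, 2))) (Function('l')(V) = Add(Add(Pow(V, 2), Pow(V, 2)), V) = Add(Mul(2, Pow(V, 2)), V) = Add(V, Mul(2, Pow(V, 2))))
u = 24 (u = Mul(-1, Mul(Mul(1, Add(1, Mul(2, 1))), Mul(Mul(-2, -4), -1))) = Mul(-1, Mul(Mul(1, Add(1, 2)), Mul(8, -1))) = Mul(-1, Mul(Mul(1, 3), -8)) = Mul(-1, Mul(3, -8)) = Mul(-1, -24) = 24)
Mul(Mul(Add(12, Mul(10, 6)), u), 92) = Mul(Mul(Add(12, Mul(10, 6)), 24), 92) = Mul(Mul(Add(12, 60), 24), 92) = Mul(Mul(72, 24), 92) = Mul(1728, 92) = 158976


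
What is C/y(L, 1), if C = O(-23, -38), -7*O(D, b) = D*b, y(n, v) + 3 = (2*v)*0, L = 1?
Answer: 874/21 ≈ 41.619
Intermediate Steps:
y(n, v) = -3 (y(n, v) = -3 + (2*v)*0 = -3 + 0 = -3)
O(D, b) = -D*b/7
C = -874/7 (C = -⅐*(-23)*(-38) = -874/7 ≈ -124.86)
C/y(L, 1) = -874/7/(-3) = -874/7*(-⅓) = 874/21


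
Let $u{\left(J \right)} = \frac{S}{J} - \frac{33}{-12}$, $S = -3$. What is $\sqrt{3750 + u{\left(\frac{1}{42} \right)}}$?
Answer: $\frac{\sqrt{14507}}{2} \approx 60.223$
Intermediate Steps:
$u{\left(J \right)} = \frac{11}{4} - \frac{3}{J}$ ($u{\left(J \right)} = - \frac{3}{J} - \frac{33}{-12} = - \frac{3}{J} - - \frac{11}{4} = - \frac{3}{J} + \frac{11}{4} = \frac{11}{4} - \frac{3}{J}$)
$\sqrt{3750 + u{\left(\frac{1}{42} \right)}} = \sqrt{3750 + \left(\frac{11}{4} - \frac{3}{\frac{1}{42}}\right)} = \sqrt{3750 + \left(\frac{11}{4} - 3 \frac{1}{\frac{1}{42}}\right)} = \sqrt{3750 + \left(\frac{11}{4} - 126\right)} = \sqrt{3750 - \frac{493}{4}} = \sqrt{\frac{14507}{4}} = \frac{\sqrt{14507}}{2}$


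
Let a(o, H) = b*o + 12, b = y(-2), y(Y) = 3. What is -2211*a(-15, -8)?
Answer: 72963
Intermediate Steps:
b = 3
a(o, H) = 12 + 3*o (a(o, H) = 3*o + 12 = 12 + 3*o)
-2211*a(-15, -8) = -2211*(12 + 3*(-15)) = -2211*(12 - 45) = -2211*(-33) = 72963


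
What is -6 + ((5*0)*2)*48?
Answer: -6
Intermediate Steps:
-6 + ((5*0)*2)*48 = -6 + (0*2)*48 = -6 + 0*48 = -6 + 0 = -6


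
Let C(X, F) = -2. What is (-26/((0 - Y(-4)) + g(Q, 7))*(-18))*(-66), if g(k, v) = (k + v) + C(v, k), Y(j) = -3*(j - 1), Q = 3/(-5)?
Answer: 154440/53 ≈ 2914.0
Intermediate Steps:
Q = -3/5 (Q = 3*(-1/5) = -3/5 ≈ -0.60000)
Y(j) = 3 - 3*j (Y(j) = -3*(-1 + j) = 3 - 3*j)
g(k, v) = -2 + k + v (g(k, v) = (k + v) - 2 = -2 + k + v)
(-26/((0 - Y(-4)) + g(Q, 7))*(-18))*(-66) = (-26/((0 - (3 - 3*(-4))) + (-2 - 3/5 + 7))*(-18))*(-66) = (-26/((0 - (3 + 12)) + 22/5)*(-18))*(-66) = (-26/((0 - 1*15) + 22/5)*(-18))*(-66) = (-26/((0 - 15) + 22/5)*(-18))*(-66) = (-26/(-15 + 22/5)*(-18))*(-66) = (-26/(-53/5)*(-18))*(-66) = (-26*(-5/53)*(-18))*(-66) = ((130/53)*(-18))*(-66) = -2340/53*(-66) = 154440/53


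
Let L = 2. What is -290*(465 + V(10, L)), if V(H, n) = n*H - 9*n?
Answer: -135430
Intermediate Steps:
V(H, n) = -9*n + H*n (V(H, n) = H*n - 9*n = -9*n + H*n)
-290*(465 + V(10, L)) = -290*(465 + 2*(-9 + 10)) = -290*(465 + 2*1) = -290*(465 + 2) = -290*467 = -135430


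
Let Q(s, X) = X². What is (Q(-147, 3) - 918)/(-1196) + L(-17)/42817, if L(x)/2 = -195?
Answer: 38454213/51209132 ≈ 0.75093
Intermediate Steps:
L(x) = -390 (L(x) = 2*(-195) = -390)
(Q(-147, 3) - 918)/(-1196) + L(-17)/42817 = (3² - 918)/(-1196) - 390/42817 = (9 - 918)*(-1/1196) - 390*1/42817 = -909*(-1/1196) - 390/42817 = 909/1196 - 390/42817 = 38454213/51209132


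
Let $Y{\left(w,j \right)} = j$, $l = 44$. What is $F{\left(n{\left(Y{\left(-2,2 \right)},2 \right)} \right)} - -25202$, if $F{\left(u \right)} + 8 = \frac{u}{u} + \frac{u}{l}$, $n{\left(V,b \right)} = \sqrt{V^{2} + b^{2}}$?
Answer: $25195 + \frac{\sqrt{2}}{22} \approx 25195.0$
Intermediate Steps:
$F{\left(u \right)} = -7 + \frac{u}{44}$ ($F{\left(u \right)} = -8 + \left(\frac{u}{u} + \frac{u}{44}\right) = -8 + \left(1 + u \frac{1}{44}\right) = -8 + \left(1 + \frac{u}{44}\right) = -7 + \frac{u}{44}$)
$F{\left(n{\left(Y{\left(-2,2 \right)},2 \right)} \right)} - -25202 = \left(-7 + \frac{\sqrt{2^{2} + 2^{2}}}{44}\right) - -25202 = \left(-7 + \frac{\sqrt{4 + 4}}{44}\right) + 25202 = \left(-7 + \frac{\sqrt{8}}{44}\right) + 25202 = \left(-7 + \frac{2 \sqrt{2}}{44}\right) + 25202 = \left(-7 + \frac{\sqrt{2}}{22}\right) + 25202 = 25195 + \frac{\sqrt{2}}{22}$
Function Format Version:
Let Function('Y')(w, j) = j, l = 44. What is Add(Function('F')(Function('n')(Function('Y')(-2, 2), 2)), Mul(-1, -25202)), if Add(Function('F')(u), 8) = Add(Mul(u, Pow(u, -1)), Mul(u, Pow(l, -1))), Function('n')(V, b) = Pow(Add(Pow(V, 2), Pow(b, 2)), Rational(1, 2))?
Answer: Add(25195, Mul(Rational(1, 22), Pow(2, Rational(1, 2)))) ≈ 25195.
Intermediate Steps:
Function('F')(u) = Add(-7, Mul(Rational(1, 44), u)) (Function('F')(u) = Add(-8, Add(Mul(u, Pow(u, -1)), Mul(u, Pow(44, -1)))) = Add(-8, Add(1, Mul(u, Rational(1, 44)))) = Add(-8, Add(1, Mul(Rational(1, 44), u))) = Add(-7, Mul(Rational(1, 44), u)))
Add(Function('F')(Function('n')(Function('Y')(-2, 2), 2)), Mul(-1, -25202)) = Add(Add(-7, Mul(Rational(1, 44), Pow(Add(Pow(2, 2), Pow(2, 2)), Rational(1, 2)))), Mul(-1, -25202)) = Add(Add(-7, Mul(Rational(1, 44), Pow(Add(4, 4), Rational(1, 2)))), 25202) = Add(Add(-7, Mul(Rational(1, 44), Pow(8, Rational(1, 2)))), 25202) = Add(Add(-7, Mul(Rational(1, 44), Mul(2, Pow(2, Rational(1, 2))))), 25202) = Add(Add(-7, Mul(Rational(1, 22), Pow(2, Rational(1, 2)))), 25202) = Add(25195, Mul(Rational(1, 22), Pow(2, Rational(1, 2))))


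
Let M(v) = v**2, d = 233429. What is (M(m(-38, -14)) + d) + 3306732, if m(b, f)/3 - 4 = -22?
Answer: 3543077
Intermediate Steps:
m(b, f) = -54 (m(b, f) = 12 + 3*(-22) = 12 - 66 = -54)
(M(m(-38, -14)) + d) + 3306732 = ((-54)**2 + 233429) + 3306732 = (2916 + 233429) + 3306732 = 236345 + 3306732 = 3543077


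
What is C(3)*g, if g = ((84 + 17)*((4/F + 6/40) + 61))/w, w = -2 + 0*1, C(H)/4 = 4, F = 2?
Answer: -255126/5 ≈ -51025.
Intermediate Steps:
C(H) = 16 (C(H) = 4*4 = 16)
w = -2 (w = -2 + 0 = -2)
g = -127563/40 (g = ((84 + 17)*((4/2 + 6/40) + 61))/(-2) = (101*((4*(1/2) + 6*(1/40)) + 61))*(-1/2) = (101*((2 + 3/20) + 61))*(-1/2) = (101*(43/20 + 61))*(-1/2) = (101*(1263/20))*(-1/2) = (127563/20)*(-1/2) = -127563/40 ≈ -3189.1)
C(3)*g = 16*(-127563/40) = -255126/5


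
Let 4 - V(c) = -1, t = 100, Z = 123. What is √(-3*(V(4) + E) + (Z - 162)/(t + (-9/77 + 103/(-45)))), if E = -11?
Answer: 3*√55908062333/169082 ≈ 4.1953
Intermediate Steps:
V(c) = 5 (V(c) = 4 - 1*(-1) = 4 + 1 = 5)
√(-3*(V(4) + E) + (Z - 162)/(t + (-9/77 + 103/(-45)))) = √(-3*(5 - 11) + (123 - 162)/(100 + (-9/77 + 103/(-45)))) = √(-3*(-6) - 39/(100 + (-9*1/77 + 103*(-1/45)))) = √(18 - 39/(100 + (-9/77 - 103/45))) = √(18 - 39/(100 - 8336/3465)) = √(18 - 39/338164/3465) = √(18 - 39*3465/338164) = √(18 - 135135/338164) = √(5951817/338164) = 3*√55908062333/169082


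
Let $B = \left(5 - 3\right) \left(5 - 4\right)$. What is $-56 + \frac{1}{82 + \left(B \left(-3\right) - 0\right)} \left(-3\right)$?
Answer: $- \frac{4259}{76} \approx -56.039$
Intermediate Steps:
$B = 2$ ($B = 2 \cdot 1 = 2$)
$-56 + \frac{1}{82 + \left(B \left(-3\right) - 0\right)} \left(-3\right) = -56 + \frac{1}{82 + \left(2 \left(-3\right) - 0\right)} \left(-3\right) = -56 + \frac{1}{82 + \left(-6 + 0\right)} \left(-3\right) = -56 + \frac{1}{82 - 6} \left(-3\right) = -56 + \frac{1}{76} \left(-3\right) = -56 - \frac{3}{76} = - \frac{4259}{76}$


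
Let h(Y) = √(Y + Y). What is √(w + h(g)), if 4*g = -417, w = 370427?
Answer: √(1481708 + 2*I*√834)/2 ≈ 608.63 + 0.011862*I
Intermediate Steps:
g = -417/4 (g = (¼)*(-417) = -417/4 ≈ -104.25)
h(Y) = √2*√Y (h(Y) = √(2*Y) = √2*√Y)
√(w + h(g)) = √(370427 + √2*√(-417/4)) = √(370427 + √2*(I*√417/2)) = √(370427 + I*√834/2)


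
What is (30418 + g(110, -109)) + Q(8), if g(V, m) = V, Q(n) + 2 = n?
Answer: 30534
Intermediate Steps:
Q(n) = -2 + n
(30418 + g(110, -109)) + Q(8) = (30418 + 110) + (-2 + 8) = 30528 + 6 = 30534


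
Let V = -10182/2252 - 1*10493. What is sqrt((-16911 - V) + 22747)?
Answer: 3*sqrt(2300986630)/1126 ≈ 127.80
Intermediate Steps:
V = -11820209/1126 (V = -10182*1/2252 - 10493 = -5091/1126 - 10493 = -11820209/1126 ≈ -10498.)
sqrt((-16911 - V) + 22747) = sqrt((-16911 - 1*(-11820209/1126)) + 22747) = sqrt((-16911 + 11820209/1126) + 22747) = sqrt(-7221577/1126 + 22747) = sqrt(18391545/1126) = 3*sqrt(2300986630)/1126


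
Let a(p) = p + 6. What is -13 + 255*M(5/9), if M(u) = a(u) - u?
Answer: 1517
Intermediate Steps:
a(p) = 6 + p
M(u) = 6 (M(u) = (6 + u) - u = 6)
-13 + 255*M(5/9) = -13 + 255*6 = -13 + 1530 = 1517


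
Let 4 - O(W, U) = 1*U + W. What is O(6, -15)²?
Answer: 169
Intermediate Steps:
O(W, U) = 4 - U - W (O(W, U) = 4 - (1*U + W) = 4 - (U + W) = 4 + (-U - W) = 4 - U - W)
O(6, -15)² = (4 - 1*(-15) - 1*6)² = (4 + 15 - 6)² = 13² = 169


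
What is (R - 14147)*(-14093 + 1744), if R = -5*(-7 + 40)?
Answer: 176738888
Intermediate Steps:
R = -165 (R = -5*33 = -165)
(R - 14147)*(-14093 + 1744) = (-165 - 14147)*(-14093 + 1744) = -14312*(-12349) = 176738888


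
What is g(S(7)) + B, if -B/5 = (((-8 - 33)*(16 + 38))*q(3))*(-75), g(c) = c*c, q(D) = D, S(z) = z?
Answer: -2490701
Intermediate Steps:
g(c) = c**2
B = -2490750 (B = -5*((-8 - 33)*(16 + 38))*3*(-75) = -5*-41*54*3*(-75) = -5*(-2214*3)*(-75) = -(-33210)*(-75) = -5*498150 = -2490750)
g(S(7)) + B = 7**2 - 2490750 = 49 - 2490750 = -2490701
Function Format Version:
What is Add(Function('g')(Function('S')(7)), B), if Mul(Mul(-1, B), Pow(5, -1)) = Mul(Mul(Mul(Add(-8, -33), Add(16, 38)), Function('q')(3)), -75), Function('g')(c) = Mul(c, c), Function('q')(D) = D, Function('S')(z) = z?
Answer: -2490701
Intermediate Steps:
Function('g')(c) = Pow(c, 2)
B = -2490750 (B = Mul(-5, Mul(Mul(Mul(Add(-8, -33), Add(16, 38)), 3), -75)) = Mul(-5, Mul(Mul(Mul(-41, 54), 3), -75)) = Mul(-5, Mul(Mul(-2214, 3), -75)) = Mul(-5, Mul(-6642, -75)) = Mul(-5, 498150) = -2490750)
Add(Function('g')(Function('S')(7)), B) = Add(Pow(7, 2), -2490750) = Add(49, -2490750) = -2490701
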